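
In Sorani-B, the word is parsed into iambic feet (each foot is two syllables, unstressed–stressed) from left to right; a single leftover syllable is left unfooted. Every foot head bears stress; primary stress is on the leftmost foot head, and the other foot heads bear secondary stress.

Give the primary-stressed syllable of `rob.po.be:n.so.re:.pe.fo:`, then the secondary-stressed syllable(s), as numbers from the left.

Parse left to right into iambic (σˈσ) feet: (rob.ˈpo) (be:n.ˈso) (re:.ˈpe) fo:. Syllable 7 is left unfooted.
Foot heads (stressed positions): 2, 4, 6.
End Rule Leftmost: primary stress on the leftmost head = syllable 2.
Secondary stress on 4, 6: rob.ˈpo.be:n.ˌso.re:.ˌpe.fo:.

primary 2, secondary 4, 6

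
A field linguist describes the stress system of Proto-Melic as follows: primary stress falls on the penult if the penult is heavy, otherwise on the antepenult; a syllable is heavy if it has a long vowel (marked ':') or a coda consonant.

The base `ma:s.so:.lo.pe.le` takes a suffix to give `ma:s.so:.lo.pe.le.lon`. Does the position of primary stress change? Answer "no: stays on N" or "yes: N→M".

yes: 3→4

Base `ma:s.so:.lo.pe.le` (5 syllables):
  Weights: 3 lo L, 4 pe L, 5 le L.
  The penult (syllable 4, pe) is light, so stress falls on the antepenult (syllable 3, lo).
  → primary stress on syllable 3.
Suffixed `ma:s.so:.lo.pe.le.lon` (6 syllables):
  Weights: 4 pe L, 5 le L, 6 lon H.
  The penult (syllable 5, le) is light, so stress falls on the antepenult (syllable 4, pe).
  → primary stress on syllable 4.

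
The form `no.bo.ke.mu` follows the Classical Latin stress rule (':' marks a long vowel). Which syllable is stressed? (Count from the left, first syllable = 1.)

2

Classical Latin: stress the penult if heavy (long vowel or closed), else the antepenult.
Weights: 2 bo L, 3 ke L, 4 mu L.
The penult (syllable 3, ke) is light, so stress falls on the antepenult (syllable 2, bo).
Stress on syllable 2: no.ˈbo.ke.mu.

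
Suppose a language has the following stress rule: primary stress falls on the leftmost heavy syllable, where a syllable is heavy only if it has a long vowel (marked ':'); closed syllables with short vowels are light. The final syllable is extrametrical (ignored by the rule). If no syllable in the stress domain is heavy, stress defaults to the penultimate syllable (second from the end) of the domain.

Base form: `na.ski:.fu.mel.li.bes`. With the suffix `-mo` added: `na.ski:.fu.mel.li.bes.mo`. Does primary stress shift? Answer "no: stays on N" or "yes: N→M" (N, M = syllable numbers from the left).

Base `na.ski:.fu.mel.li.bes` (6 syllables):
  The final syllable (6, bes) is extrametrical; the stress domain is syllables 1–5.
  Weights: 1 na L, 2 ski: H, 3 fu L, 4 mel L, 5 li L.
  Heavy syllables in the domain: 2. The leftmost is syllable 2 (ski:).
  → primary stress on syllable 2.
Suffixed `na.ski:.fu.mel.li.bes.mo` (7 syllables):
  The final syllable (7, mo) is extrametrical; the stress domain is syllables 1–6.
  Weights: 1 na L, 2 ski: H, 3 fu L, 4 mel L, 5 li L, 6 bes L.
  Heavy syllables in the domain: 2. The leftmost is syllable 2 (ski:).
  → primary stress on syllable 2.

no: stays on 2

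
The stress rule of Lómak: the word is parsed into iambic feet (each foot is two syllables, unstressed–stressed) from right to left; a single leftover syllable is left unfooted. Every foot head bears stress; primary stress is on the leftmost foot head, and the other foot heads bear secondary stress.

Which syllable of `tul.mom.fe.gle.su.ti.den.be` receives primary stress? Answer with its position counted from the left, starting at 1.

Parse right to left into iambic (σˈσ) feet: (tul.ˈmom) (fe.ˈgle) (su.ˈti) (den.ˈbe).
Foot heads (stressed positions): 2, 4, 6, 8.
End Rule Leftmost: primary stress on the leftmost head = syllable 2.
Primary stress: syllable 2 → tul.ˈmom.fe.gle.su.ti.den.be.

2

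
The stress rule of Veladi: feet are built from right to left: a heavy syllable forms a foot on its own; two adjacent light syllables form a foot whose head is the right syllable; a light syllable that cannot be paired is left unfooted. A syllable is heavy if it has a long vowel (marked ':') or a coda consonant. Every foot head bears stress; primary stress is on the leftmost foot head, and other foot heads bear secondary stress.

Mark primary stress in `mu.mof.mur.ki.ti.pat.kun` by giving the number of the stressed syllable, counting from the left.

2

Weights: 1 mu L, 2 mof H, 3 mur H, 4 ki L, 5 ti L, 6 pat H, 7 kun H.
Parse right to left (heavy = foot alone; LL = one foot; stranded L unfooted): mu (ˈmof) (ˈmur) (ki.ˈti) (ˈpat) (ˈkun).
Foot heads: 2, 3, 5, 6, 7.
Primary stress on the leftmost head = syllable 2.
Primary stress: syllable 2 → mu.ˈmof.mur.ki.ti.pat.kun.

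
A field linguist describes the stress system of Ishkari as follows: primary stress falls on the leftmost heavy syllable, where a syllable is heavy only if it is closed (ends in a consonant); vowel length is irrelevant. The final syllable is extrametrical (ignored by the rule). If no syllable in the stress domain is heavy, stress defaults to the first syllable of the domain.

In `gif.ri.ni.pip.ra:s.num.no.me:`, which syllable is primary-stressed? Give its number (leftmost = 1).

1

The final syllable (8, me:) is extrametrical; the stress domain is syllables 1–7.
Weights: 1 gif H, 2 ri L, 3 ni L, 4 pip H, 5 ra:s H, 6 num H, 7 no L.
Heavy syllables in the domain: 1, 4, 5, 6. The leftmost is syllable 1 (gif).
Primary stress: syllable 1 → ˈgif.ri.ni.pip.ra:s.num.no.me:.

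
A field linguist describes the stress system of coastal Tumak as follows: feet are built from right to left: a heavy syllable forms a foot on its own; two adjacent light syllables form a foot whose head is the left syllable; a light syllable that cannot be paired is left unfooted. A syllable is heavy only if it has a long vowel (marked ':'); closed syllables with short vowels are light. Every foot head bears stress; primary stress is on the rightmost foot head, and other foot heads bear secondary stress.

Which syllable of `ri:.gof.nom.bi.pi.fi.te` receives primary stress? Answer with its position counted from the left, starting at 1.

Weights: 1 ri: H, 2 gof L, 3 nom L, 4 bi L, 5 pi L, 6 fi L, 7 te L.
Parse right to left (heavy = foot alone; LL = one foot; stranded L unfooted): (ˈri:) (ˈgof.nom) (ˈbi.pi) (ˈfi.te).
Foot heads: 1, 2, 4, 6.
Primary stress on the rightmost head = syllable 6.
Primary stress: syllable 6 → ri:.gof.nom.bi.pi.ˈfi.te.

6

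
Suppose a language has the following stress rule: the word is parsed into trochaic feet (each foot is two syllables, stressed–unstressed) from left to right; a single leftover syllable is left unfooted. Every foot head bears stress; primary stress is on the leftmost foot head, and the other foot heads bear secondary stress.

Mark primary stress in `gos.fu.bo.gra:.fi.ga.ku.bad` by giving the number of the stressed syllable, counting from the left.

Parse left to right into trochaic (ˈσσ) feet: (ˈgos.fu) (ˈbo.gra:) (ˈfi.ga) (ˈku.bad).
Foot heads (stressed positions): 1, 3, 5, 7.
End Rule Leftmost: primary stress on the leftmost head = syllable 1.
Primary stress: syllable 1 → ˈgos.fu.bo.gra:.fi.ga.ku.bad.

1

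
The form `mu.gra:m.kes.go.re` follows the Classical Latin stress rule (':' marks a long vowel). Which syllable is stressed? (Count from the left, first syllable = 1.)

Classical Latin: stress the penult if heavy (long vowel or closed), else the antepenult.
Weights: 3 kes H, 4 go L, 5 re L.
The penult (syllable 4, go) is light, so stress falls on the antepenult (syllable 3, kes).
Stress on syllable 3: mu.gra:m.ˈkes.go.re.

3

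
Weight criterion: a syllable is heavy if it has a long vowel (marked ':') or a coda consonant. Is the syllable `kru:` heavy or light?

`kru:`: long vowel, open (no coda). Long vowel → heavy.

heavy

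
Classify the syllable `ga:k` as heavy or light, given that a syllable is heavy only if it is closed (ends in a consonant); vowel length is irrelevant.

heavy

`ga:k`: long vowel, closed (coda /k/). Closed (coda /k/) → heavy.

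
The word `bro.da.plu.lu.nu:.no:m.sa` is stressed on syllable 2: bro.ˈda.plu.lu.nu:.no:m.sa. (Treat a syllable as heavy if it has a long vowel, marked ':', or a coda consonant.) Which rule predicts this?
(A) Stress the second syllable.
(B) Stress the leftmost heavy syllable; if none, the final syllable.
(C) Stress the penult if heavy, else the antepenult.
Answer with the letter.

Rule A → syllable 2 ✓.
Rule B → syllable 5 (observed: 2).
Rule C → syllable 6 (observed: 2).

A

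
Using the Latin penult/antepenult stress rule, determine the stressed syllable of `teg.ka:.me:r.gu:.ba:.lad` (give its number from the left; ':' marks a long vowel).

5

Classical Latin: stress the penult if heavy (long vowel or closed), else the antepenult.
Weights: 4 gu: H, 5 ba: H, 6 lad H.
The penult (syllable 5, ba:) is heavy, so it takes stress.
Stress on syllable 5: teg.ka:.me:r.gu:.ˈba:.lad.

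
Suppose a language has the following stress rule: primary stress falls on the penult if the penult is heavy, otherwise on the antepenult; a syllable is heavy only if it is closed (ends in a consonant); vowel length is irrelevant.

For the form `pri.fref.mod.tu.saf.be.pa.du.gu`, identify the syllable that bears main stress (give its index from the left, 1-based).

7

Weights: 7 pa L, 8 du L, 9 gu L.
The penult (syllable 8, du) is light, so stress falls on the antepenult (syllable 7, pa).
Primary stress: syllable 7 → pri.fref.mod.tu.saf.be.ˈpa.du.gu.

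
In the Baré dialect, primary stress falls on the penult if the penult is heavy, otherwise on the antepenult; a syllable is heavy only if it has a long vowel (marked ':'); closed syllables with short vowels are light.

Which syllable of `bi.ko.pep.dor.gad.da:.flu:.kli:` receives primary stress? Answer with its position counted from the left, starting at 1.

7

Weights: 6 da: H, 7 flu: H, 8 kli: H.
The penult (syllable 7, flu:) is heavy, so it takes stress.
Primary stress: syllable 7 → bi.ko.pep.dor.gad.da:.ˈflu:.kli:.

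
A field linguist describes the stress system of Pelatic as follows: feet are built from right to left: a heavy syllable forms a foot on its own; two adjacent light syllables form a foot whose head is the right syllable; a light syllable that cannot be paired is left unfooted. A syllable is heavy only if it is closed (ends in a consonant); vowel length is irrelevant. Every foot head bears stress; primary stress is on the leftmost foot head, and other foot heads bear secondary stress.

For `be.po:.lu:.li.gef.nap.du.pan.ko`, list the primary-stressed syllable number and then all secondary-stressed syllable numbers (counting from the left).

primary 2, secondary 4, 5, 6, 8

Weights: 1 be L, 2 po: L, 3 lu: L, 4 li L, 5 gef H, 6 nap H, 7 du L, 8 pan H, 9 ko L.
Parse right to left (heavy = foot alone; LL = one foot; stranded L unfooted): (be.ˈpo:) (lu:.ˈli) (ˈgef) (ˈnap) du (ˈpan) ko.
Foot heads: 2, 4, 5, 6, 8.
Primary stress on the leftmost head = syllable 2.
Secondary stress on 4, 5, 6, 8: be.ˈpo:.lu:.ˌli.ˌgef.ˌnap.du.ˌpan.ko.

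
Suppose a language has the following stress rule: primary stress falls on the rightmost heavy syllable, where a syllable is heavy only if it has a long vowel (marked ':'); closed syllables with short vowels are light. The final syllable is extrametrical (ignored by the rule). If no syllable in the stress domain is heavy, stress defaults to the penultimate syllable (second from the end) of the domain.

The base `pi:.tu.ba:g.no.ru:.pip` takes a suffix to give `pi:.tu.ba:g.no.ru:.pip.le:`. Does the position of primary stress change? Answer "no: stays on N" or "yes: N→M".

no: stays on 5

Base `pi:.tu.ba:g.no.ru:.pip` (6 syllables):
  The final syllable (6, pip) is extrametrical; the stress domain is syllables 1–5.
  Weights: 1 pi: H, 2 tu L, 3 ba:g H, 4 no L, 5 ru: H.
  Heavy syllables in the domain: 1, 3, 5. The rightmost is syllable 5 (ru:).
  → primary stress on syllable 5.
Suffixed `pi:.tu.ba:g.no.ru:.pip.le:` (7 syllables):
  The final syllable (7, le:) is extrametrical; the stress domain is syllables 1–6.
  Weights: 1 pi: H, 2 tu L, 3 ba:g H, 4 no L, 5 ru: H, 6 pip L.
  Heavy syllables in the domain: 1, 3, 5. The rightmost is syllable 5 (ru:).
  → primary stress on syllable 5.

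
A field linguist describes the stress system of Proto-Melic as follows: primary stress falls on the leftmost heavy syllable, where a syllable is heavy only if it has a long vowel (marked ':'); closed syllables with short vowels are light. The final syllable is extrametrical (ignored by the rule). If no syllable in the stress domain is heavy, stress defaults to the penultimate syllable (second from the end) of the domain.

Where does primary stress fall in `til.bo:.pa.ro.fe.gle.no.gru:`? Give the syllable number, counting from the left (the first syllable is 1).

2

The final syllable (8, gru:) is extrametrical; the stress domain is syllables 1–7.
Weights: 1 til L, 2 bo: H, 3 pa L, 4 ro L, 5 fe L, 6 gle L, 7 no L.
Heavy syllables in the domain: 2. The leftmost is syllable 2 (bo:).
Primary stress: syllable 2 → til.ˈbo:.pa.ro.fe.gle.no.gru:.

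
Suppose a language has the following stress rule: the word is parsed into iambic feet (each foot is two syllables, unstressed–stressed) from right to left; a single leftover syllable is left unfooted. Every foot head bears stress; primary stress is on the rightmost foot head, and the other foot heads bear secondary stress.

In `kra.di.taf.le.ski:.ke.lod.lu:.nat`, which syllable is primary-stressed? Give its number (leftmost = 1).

Parse right to left into iambic (σˈσ) feet: kra (di.ˈtaf) (le.ˈski:) (ke.ˈlod) (lu:.ˈnat). Syllable 1 is left unfooted.
Foot heads (stressed positions): 3, 5, 7, 9.
End Rule Rightmost: primary stress on the rightmost head = syllable 9.
Primary stress: syllable 9 → kra.di.taf.le.ski:.ke.lod.lu:.ˈnat.

9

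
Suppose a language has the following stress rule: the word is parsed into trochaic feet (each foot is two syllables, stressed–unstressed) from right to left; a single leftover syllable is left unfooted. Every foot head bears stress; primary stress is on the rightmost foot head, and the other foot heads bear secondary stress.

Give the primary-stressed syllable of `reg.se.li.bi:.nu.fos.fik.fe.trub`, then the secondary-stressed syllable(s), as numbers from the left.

primary 8, secondary 2, 4, 6

Parse right to left into trochaic (ˈσσ) feet: reg (ˈse.li) (ˈbi:.nu) (ˈfos.fik) (ˈfe.trub). Syllable 1 is left unfooted.
Foot heads (stressed positions): 2, 4, 6, 8.
End Rule Rightmost: primary stress on the rightmost head = syllable 8.
Secondary stress on 2, 4, 6: reg.ˌse.li.ˌbi:.nu.ˌfos.fik.ˈfe.trub.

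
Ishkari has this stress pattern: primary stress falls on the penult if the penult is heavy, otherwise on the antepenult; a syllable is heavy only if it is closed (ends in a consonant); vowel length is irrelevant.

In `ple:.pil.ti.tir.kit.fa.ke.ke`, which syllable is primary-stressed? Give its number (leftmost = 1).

Weights: 6 fa L, 7 ke L, 8 ke L.
The penult (syllable 7, ke) is light, so stress falls on the antepenult (syllable 6, fa).
Primary stress: syllable 6 → ple:.pil.ti.tir.kit.ˈfa.ke.ke.

6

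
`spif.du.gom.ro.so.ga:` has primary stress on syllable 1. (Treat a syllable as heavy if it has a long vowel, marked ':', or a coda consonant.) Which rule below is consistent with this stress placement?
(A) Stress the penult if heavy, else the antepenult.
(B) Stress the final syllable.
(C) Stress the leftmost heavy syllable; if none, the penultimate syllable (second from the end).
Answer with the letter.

C

Rule A → syllable 4 (observed: 1).
Rule B → syllable 6 (observed: 1).
Rule C → syllable 1 ✓.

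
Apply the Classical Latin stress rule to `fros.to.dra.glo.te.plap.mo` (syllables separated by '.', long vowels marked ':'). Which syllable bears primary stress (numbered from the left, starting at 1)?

Classical Latin: stress the penult if heavy (long vowel or closed), else the antepenult.
Weights: 5 te L, 6 plap H, 7 mo L.
The penult (syllable 6, plap) is heavy, so it takes stress.
Stress on syllable 6: fros.to.dra.glo.te.ˈplap.mo.

6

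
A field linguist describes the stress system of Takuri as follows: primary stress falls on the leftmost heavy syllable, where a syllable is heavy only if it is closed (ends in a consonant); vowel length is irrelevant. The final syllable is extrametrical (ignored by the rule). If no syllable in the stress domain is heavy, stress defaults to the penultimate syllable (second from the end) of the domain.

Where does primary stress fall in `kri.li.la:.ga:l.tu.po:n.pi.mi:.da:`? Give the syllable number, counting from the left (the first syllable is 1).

4

The final syllable (9, da:) is extrametrical; the stress domain is syllables 1–8.
Weights: 1 kri L, 2 li L, 3 la: L, 4 ga:l H, 5 tu L, 6 po:n H, 7 pi L, 8 mi: L.
Heavy syllables in the domain: 4, 6. The leftmost is syllable 4 (ga:l).
Primary stress: syllable 4 → kri.li.la:.ˈga:l.tu.po:n.pi.mi:.da:.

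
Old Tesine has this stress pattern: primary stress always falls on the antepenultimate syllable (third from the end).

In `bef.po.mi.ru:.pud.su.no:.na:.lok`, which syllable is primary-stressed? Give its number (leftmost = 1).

The word has 9 syllables; the antepenultimate syllable (third from the end) is syllable 7 (no:).
Primary stress: syllable 7 → bef.po.mi.ru:.pud.su.ˈno:.na:.lok.

7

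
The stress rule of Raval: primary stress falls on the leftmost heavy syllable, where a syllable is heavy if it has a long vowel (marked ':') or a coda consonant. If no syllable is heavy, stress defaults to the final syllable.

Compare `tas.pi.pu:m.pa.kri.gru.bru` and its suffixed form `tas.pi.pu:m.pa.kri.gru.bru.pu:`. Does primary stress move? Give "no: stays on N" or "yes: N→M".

Base `tas.pi.pu:m.pa.kri.gru.bru` (7 syllables):
  Weights: 1 tas H, 2 pi L, 3 pu:m H, 4 pa L, 5 kri L, 6 gru L, 7 bru L.
  Heavy syllables in the domain: 1, 3. The leftmost is syllable 1 (tas).
  → primary stress on syllable 1.
Suffixed `tas.pi.pu:m.pa.kri.gru.bru.pu:` (8 syllables):
  Weights: 1 tas H, 2 pi L, 3 pu:m H, 4 pa L, 5 kri L, 6 gru L, 7 bru L, 8 pu: H.
  Heavy syllables in the domain: 1, 3, 8. The leftmost is syllable 1 (tas).
  → primary stress on syllable 1.

no: stays on 1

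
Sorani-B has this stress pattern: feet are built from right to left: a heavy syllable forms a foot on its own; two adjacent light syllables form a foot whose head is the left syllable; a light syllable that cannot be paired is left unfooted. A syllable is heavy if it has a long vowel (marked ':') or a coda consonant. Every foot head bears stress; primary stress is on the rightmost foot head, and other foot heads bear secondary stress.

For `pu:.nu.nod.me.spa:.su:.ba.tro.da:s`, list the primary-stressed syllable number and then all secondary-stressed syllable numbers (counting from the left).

primary 9, secondary 1, 3, 5, 6, 7

Weights: 1 pu: H, 2 nu L, 3 nod H, 4 me L, 5 spa: H, 6 su: H, 7 ba L, 8 tro L, 9 da:s H.
Parse right to left (heavy = foot alone; LL = one foot; stranded L unfooted): (ˈpu:) nu (ˈnod) me (ˈspa:) (ˈsu:) (ˈba.tro) (ˈda:s).
Foot heads: 1, 3, 5, 6, 7, 9.
Primary stress on the rightmost head = syllable 9.
Secondary stress on 1, 3, 5, 6, 7: ˌpu:.nu.ˌnod.me.ˌspa:.ˌsu:.ˌba.tro.ˈda:s.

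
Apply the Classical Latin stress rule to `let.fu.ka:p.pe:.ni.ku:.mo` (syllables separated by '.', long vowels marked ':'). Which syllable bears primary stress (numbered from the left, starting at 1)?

6

Classical Latin: stress the penult if heavy (long vowel or closed), else the antepenult.
Weights: 5 ni L, 6 ku: H, 7 mo L.
The penult (syllable 6, ku:) is heavy, so it takes stress.
Stress on syllable 6: let.fu.ka:p.pe:.ni.ˈku:.mo.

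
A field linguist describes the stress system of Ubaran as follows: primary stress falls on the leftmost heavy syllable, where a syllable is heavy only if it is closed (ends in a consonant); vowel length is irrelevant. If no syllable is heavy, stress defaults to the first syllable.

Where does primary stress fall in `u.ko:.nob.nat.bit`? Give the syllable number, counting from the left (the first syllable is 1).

3

Weights: 1 u L, 2 ko: L, 3 nob H, 4 nat H, 5 bit H.
Heavy syllables in the domain: 3, 4, 5. The leftmost is syllable 3 (nob).
Primary stress: syllable 3 → u.ko:.ˈnob.nat.bit.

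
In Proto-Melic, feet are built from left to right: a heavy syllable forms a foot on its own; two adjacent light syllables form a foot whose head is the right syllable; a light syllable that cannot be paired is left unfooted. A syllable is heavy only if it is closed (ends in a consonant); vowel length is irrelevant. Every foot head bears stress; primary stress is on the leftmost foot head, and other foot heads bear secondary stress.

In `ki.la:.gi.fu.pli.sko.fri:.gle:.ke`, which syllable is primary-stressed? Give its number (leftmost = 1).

Weights: 1 ki L, 2 la: L, 3 gi L, 4 fu L, 5 pli L, 6 sko L, 7 fri: L, 8 gle: L, 9 ke L.
Parse left to right (heavy = foot alone; LL = one foot; stranded L unfooted): (ki.ˈla:) (gi.ˈfu) (pli.ˈsko) (fri:.ˈgle:) ke.
Foot heads: 2, 4, 6, 8.
Primary stress on the leftmost head = syllable 2.
Primary stress: syllable 2 → ki.ˈla:.gi.fu.pli.sko.fri:.gle:.ke.

2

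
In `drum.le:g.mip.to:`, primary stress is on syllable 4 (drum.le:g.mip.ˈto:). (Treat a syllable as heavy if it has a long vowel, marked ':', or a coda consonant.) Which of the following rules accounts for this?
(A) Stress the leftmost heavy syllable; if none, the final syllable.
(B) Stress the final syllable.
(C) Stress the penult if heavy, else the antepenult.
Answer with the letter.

B

Rule A → syllable 1 (observed: 4).
Rule B → syllable 4 ✓.
Rule C → syllable 3 (observed: 4).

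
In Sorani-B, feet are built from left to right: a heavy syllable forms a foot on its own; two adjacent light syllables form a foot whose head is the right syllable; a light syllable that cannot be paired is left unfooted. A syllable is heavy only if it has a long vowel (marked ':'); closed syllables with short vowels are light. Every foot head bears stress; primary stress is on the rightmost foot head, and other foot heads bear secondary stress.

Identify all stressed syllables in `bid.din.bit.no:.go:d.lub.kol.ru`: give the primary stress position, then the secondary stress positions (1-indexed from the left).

Weights: 1 bid L, 2 din L, 3 bit L, 4 no: H, 5 go:d H, 6 lub L, 7 kol L, 8 ru L.
Parse left to right (heavy = foot alone; LL = one foot; stranded L unfooted): (bid.ˈdin) bit (ˈno:) (ˈgo:d) (lub.ˈkol) ru.
Foot heads: 2, 4, 5, 7.
Primary stress on the rightmost head = syllable 7.
Secondary stress on 2, 4, 5: bid.ˌdin.bit.ˌno:.ˌgo:d.lub.ˈkol.ru.

primary 7, secondary 2, 4, 5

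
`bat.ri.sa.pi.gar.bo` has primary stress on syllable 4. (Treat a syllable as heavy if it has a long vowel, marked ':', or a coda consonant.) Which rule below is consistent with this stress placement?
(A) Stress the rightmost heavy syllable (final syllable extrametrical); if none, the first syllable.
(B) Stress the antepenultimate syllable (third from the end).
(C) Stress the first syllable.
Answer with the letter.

Rule A → syllable 5 (observed: 4).
Rule B → syllable 4 ✓.
Rule C → syllable 1 (observed: 4).

B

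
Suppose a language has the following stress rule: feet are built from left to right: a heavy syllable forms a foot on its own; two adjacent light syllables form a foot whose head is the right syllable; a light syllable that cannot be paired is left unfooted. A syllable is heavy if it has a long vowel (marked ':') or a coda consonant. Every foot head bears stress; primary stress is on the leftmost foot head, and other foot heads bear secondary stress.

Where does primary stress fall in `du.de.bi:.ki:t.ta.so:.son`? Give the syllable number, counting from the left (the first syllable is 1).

2

Weights: 1 du L, 2 de L, 3 bi: H, 4 ki:t H, 5 ta L, 6 so: H, 7 son H.
Parse left to right (heavy = foot alone; LL = one foot; stranded L unfooted): (du.ˈde) (ˈbi:) (ˈki:t) ta (ˈso:) (ˈson).
Foot heads: 2, 3, 4, 6, 7.
Primary stress on the leftmost head = syllable 2.
Primary stress: syllable 2 → du.ˈde.bi:.ki:t.ta.so:.son.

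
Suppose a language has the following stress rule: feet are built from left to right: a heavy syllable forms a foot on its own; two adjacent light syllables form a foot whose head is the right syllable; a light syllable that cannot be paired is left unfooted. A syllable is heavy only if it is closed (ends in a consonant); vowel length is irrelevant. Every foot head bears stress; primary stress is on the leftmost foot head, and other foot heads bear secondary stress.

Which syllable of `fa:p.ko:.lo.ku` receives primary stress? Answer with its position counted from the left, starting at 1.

1

Weights: 1 fa:p H, 2 ko: L, 3 lo L, 4 ku L.
Parse left to right (heavy = foot alone; LL = one foot; stranded L unfooted): (ˈfa:p) (ko:.ˈlo) ku.
Foot heads: 1, 3.
Primary stress on the leftmost head = syllable 1.
Primary stress: syllable 1 → ˈfa:p.ko:.lo.ku.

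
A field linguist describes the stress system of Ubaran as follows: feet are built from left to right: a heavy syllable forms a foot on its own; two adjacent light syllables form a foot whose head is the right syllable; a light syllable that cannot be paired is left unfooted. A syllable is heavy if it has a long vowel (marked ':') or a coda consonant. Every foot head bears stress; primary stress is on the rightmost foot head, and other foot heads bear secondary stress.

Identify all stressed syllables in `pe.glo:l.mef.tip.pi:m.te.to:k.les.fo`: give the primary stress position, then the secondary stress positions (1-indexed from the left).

Weights: 1 pe L, 2 glo:l H, 3 mef H, 4 tip H, 5 pi:m H, 6 te L, 7 to:k H, 8 les H, 9 fo L.
Parse left to right (heavy = foot alone; LL = one foot; stranded L unfooted): pe (ˈglo:l) (ˈmef) (ˈtip) (ˈpi:m) te (ˈto:k) (ˈles) fo.
Foot heads: 2, 3, 4, 5, 7, 8.
Primary stress on the rightmost head = syllable 8.
Secondary stress on 2, 3, 4, 5, 7: pe.ˌglo:l.ˌmef.ˌtip.ˌpi:m.te.ˌto:k.ˈles.fo.

primary 8, secondary 2, 3, 4, 5, 7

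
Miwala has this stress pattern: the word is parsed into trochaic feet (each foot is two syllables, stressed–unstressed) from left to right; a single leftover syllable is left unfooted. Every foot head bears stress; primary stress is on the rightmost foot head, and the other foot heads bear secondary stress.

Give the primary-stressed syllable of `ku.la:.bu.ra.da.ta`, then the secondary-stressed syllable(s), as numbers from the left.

Parse left to right into trochaic (ˈσσ) feet: (ˈku.la:) (ˈbu.ra) (ˈda.ta).
Foot heads (stressed positions): 1, 3, 5.
End Rule Rightmost: primary stress on the rightmost head = syllable 5.
Secondary stress on 1, 3: ˌku.la:.ˌbu.ra.ˈda.ta.

primary 5, secondary 1, 3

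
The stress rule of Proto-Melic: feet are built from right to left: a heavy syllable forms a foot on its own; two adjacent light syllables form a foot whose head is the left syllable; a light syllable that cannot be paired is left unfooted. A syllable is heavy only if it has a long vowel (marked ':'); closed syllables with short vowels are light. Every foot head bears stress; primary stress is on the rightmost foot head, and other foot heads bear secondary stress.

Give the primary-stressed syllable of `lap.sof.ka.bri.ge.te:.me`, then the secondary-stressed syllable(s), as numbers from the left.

Weights: 1 lap L, 2 sof L, 3 ka L, 4 bri L, 5 ge L, 6 te: H, 7 me L.
Parse right to left (heavy = foot alone; LL = one foot; stranded L unfooted): lap (ˈsof.ka) (ˈbri.ge) (ˈte:) me.
Foot heads: 2, 4, 6.
Primary stress on the rightmost head = syllable 6.
Secondary stress on 2, 4: lap.ˌsof.ka.ˌbri.ge.ˈte:.me.

primary 6, secondary 2, 4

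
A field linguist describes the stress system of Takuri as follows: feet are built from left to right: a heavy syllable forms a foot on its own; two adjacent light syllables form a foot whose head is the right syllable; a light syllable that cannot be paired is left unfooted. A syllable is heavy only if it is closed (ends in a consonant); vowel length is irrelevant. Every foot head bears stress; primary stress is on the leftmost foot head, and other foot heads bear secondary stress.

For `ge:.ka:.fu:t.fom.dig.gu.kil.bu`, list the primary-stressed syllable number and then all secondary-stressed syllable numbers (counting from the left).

primary 2, secondary 3, 4, 5, 7

Weights: 1 ge: L, 2 ka: L, 3 fu:t H, 4 fom H, 5 dig H, 6 gu L, 7 kil H, 8 bu L.
Parse left to right (heavy = foot alone; LL = one foot; stranded L unfooted): (ge:.ˈka:) (ˈfu:t) (ˈfom) (ˈdig) gu (ˈkil) bu.
Foot heads: 2, 3, 4, 5, 7.
Primary stress on the leftmost head = syllable 2.
Secondary stress on 3, 4, 5, 7: ge:.ˈka:.ˌfu:t.ˌfom.ˌdig.gu.ˌkil.bu.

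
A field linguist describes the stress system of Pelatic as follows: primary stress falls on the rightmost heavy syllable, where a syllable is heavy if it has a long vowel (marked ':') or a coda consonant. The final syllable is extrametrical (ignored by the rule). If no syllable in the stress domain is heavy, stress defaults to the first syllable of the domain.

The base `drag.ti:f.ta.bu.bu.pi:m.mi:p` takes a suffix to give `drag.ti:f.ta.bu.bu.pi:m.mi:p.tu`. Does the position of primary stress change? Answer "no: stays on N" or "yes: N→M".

yes: 6→7

Base `drag.ti:f.ta.bu.bu.pi:m.mi:p` (7 syllables):
  The final syllable (7, mi:p) is extrametrical; the stress domain is syllables 1–6.
  Weights: 1 drag H, 2 ti:f H, 3 ta L, 4 bu L, 5 bu L, 6 pi:m H.
  Heavy syllables in the domain: 1, 2, 6. The rightmost is syllable 6 (pi:m).
  → primary stress on syllable 6.
Suffixed `drag.ti:f.ta.bu.bu.pi:m.mi:p.tu` (8 syllables):
  The final syllable (8, tu) is extrametrical; the stress domain is syllables 1–7.
  Weights: 1 drag H, 2 ti:f H, 3 ta L, 4 bu L, 5 bu L, 6 pi:m H, 7 mi:p H.
  Heavy syllables in the domain: 1, 2, 6, 7. The rightmost is syllable 7 (mi:p).
  → primary stress on syllable 7.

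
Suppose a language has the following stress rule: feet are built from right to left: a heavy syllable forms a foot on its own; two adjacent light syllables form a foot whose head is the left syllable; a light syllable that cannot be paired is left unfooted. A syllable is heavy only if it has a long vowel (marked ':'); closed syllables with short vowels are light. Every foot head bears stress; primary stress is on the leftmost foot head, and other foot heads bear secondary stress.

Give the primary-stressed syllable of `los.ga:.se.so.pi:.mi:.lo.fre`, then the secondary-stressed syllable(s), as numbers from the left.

primary 2, secondary 3, 5, 6, 7

Weights: 1 los L, 2 ga: H, 3 se L, 4 so L, 5 pi: H, 6 mi: H, 7 lo L, 8 fre L.
Parse right to left (heavy = foot alone; LL = one foot; stranded L unfooted): los (ˈga:) (ˈse.so) (ˈpi:) (ˈmi:) (ˈlo.fre).
Foot heads: 2, 3, 5, 6, 7.
Primary stress on the leftmost head = syllable 2.
Secondary stress on 3, 5, 6, 7: los.ˈga:.ˌse.so.ˌpi:.ˌmi:.ˌlo.fre.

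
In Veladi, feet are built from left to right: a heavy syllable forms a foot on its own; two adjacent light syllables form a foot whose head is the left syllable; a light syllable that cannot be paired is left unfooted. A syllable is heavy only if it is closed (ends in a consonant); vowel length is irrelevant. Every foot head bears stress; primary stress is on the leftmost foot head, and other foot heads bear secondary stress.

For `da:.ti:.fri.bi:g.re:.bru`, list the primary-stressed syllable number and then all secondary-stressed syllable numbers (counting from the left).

primary 1, secondary 4, 5

Weights: 1 da: L, 2 ti: L, 3 fri L, 4 bi:g H, 5 re: L, 6 bru L.
Parse left to right (heavy = foot alone; LL = one foot; stranded L unfooted): (ˈda:.ti:) fri (ˈbi:g) (ˈre:.bru).
Foot heads: 1, 4, 5.
Primary stress on the leftmost head = syllable 1.
Secondary stress on 4, 5: ˈda:.ti:.fri.ˌbi:g.ˌre:.bru.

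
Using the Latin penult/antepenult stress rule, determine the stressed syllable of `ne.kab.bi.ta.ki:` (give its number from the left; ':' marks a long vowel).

3

Classical Latin: stress the penult if heavy (long vowel or closed), else the antepenult.
Weights: 3 bi L, 4 ta L, 5 ki: H.
The penult (syllable 4, ta) is light, so stress falls on the antepenult (syllable 3, bi).
Stress on syllable 3: ne.kab.ˈbi.ta.ki:.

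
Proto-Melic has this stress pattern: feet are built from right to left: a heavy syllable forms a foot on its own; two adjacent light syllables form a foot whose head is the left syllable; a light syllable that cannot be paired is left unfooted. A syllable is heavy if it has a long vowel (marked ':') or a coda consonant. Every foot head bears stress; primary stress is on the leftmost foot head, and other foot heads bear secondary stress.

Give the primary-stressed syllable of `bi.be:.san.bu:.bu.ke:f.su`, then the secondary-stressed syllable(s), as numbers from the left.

Weights: 1 bi L, 2 be: H, 3 san H, 4 bu: H, 5 bu L, 6 ke:f H, 7 su L.
Parse right to left (heavy = foot alone; LL = one foot; stranded L unfooted): bi (ˈbe:) (ˈsan) (ˈbu:) bu (ˈke:f) su.
Foot heads: 2, 3, 4, 6.
Primary stress on the leftmost head = syllable 2.
Secondary stress on 3, 4, 6: bi.ˈbe:.ˌsan.ˌbu:.bu.ˌke:f.su.

primary 2, secondary 3, 4, 6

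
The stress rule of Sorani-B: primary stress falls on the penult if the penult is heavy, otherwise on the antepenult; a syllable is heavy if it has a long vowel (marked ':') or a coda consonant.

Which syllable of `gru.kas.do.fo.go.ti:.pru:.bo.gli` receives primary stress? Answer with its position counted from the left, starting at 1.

Weights: 7 pru: H, 8 bo L, 9 gli L.
The penult (syllable 8, bo) is light, so stress falls on the antepenult (syllable 7, pru:).
Primary stress: syllable 7 → gru.kas.do.fo.go.ti:.ˈpru:.bo.gli.

7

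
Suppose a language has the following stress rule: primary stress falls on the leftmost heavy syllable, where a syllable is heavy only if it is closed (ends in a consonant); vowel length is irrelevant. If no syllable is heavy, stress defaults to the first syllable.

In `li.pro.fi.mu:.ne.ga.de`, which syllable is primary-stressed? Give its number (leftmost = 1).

Weights: 1 li L, 2 pro L, 3 fi L, 4 mu: L, 5 ne L, 6 ga L, 7 de L.
No heavy syllable in the domain; default to the first syllable = syllable 1.
Primary stress: syllable 1 → ˈli.pro.fi.mu:.ne.ga.de.

1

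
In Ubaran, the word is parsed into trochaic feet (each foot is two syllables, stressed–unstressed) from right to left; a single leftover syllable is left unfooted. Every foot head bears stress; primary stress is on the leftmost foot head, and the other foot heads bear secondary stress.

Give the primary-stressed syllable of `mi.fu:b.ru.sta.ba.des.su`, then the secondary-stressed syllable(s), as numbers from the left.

Parse right to left into trochaic (ˈσσ) feet: mi (ˈfu:b.ru) (ˈsta.ba) (ˈdes.su). Syllable 1 is left unfooted.
Foot heads (stressed positions): 2, 4, 6.
End Rule Leftmost: primary stress on the leftmost head = syllable 2.
Secondary stress on 4, 6: mi.ˈfu:b.ru.ˌsta.ba.ˌdes.su.

primary 2, secondary 4, 6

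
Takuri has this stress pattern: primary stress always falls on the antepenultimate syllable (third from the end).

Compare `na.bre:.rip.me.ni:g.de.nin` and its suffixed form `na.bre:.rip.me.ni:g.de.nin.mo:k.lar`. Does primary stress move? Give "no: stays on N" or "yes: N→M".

yes: 5→7

Base `na.bre:.rip.me.ni:g.de.nin` (7 syllables):
  The word has 7 syllables; the antepenultimate syllable (third from the end) is syllable 5 (ni:g).
  → primary stress on syllable 5.
Suffixed `na.bre:.rip.me.ni:g.de.nin.mo:k.lar` (9 syllables):
  The word has 9 syllables; the antepenultimate syllable (third from the end) is syllable 7 (nin).
  → primary stress on syllable 7.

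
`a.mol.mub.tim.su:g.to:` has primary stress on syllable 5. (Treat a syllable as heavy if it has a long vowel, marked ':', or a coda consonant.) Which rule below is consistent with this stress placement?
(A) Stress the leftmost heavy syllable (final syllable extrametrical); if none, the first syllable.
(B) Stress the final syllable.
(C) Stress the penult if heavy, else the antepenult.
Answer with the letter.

C

Rule A → syllable 2 (observed: 5).
Rule B → syllable 6 (observed: 5).
Rule C → syllable 5 ✓.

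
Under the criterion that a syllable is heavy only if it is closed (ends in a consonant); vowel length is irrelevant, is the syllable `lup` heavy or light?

`lup`: short vowel, closed (coda /p/). Closed (coda /p/) → heavy.

heavy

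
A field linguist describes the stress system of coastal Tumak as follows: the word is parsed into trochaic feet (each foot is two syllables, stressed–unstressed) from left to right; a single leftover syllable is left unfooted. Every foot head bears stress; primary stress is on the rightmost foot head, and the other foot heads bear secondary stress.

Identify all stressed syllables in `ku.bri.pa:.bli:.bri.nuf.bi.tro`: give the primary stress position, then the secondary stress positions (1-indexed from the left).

primary 7, secondary 1, 3, 5

Parse left to right into trochaic (ˈσσ) feet: (ˈku.bri) (ˈpa:.bli:) (ˈbri.nuf) (ˈbi.tro).
Foot heads (stressed positions): 1, 3, 5, 7.
End Rule Rightmost: primary stress on the rightmost head = syllable 7.
Secondary stress on 1, 3, 5: ˌku.bri.ˌpa:.bli:.ˌbri.nuf.ˈbi.tro.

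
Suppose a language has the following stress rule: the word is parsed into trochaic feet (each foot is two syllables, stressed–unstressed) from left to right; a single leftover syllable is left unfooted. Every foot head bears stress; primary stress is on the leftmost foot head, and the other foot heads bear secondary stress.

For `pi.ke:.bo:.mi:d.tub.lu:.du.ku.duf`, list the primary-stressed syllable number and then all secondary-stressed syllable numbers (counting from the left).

primary 1, secondary 3, 5, 7

Parse left to right into trochaic (ˈσσ) feet: (ˈpi.ke:) (ˈbo:.mi:d) (ˈtub.lu:) (ˈdu.ku) duf. Syllable 9 is left unfooted.
Foot heads (stressed positions): 1, 3, 5, 7.
End Rule Leftmost: primary stress on the leftmost head = syllable 1.
Secondary stress on 3, 5, 7: ˈpi.ke:.ˌbo:.mi:d.ˌtub.lu:.ˌdu.ku.duf.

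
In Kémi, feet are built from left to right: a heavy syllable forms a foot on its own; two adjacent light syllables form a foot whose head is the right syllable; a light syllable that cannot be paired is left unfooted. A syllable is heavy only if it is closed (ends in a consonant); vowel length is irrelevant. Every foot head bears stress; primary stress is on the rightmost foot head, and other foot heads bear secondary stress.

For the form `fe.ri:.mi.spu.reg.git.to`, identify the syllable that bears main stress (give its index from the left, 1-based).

Weights: 1 fe L, 2 ri: L, 3 mi L, 4 spu L, 5 reg H, 6 git H, 7 to L.
Parse left to right (heavy = foot alone; LL = one foot; stranded L unfooted): (fe.ˈri:) (mi.ˈspu) (ˈreg) (ˈgit) to.
Foot heads: 2, 4, 5, 6.
Primary stress on the rightmost head = syllable 6.
Primary stress: syllable 6 → fe.ri:.mi.spu.reg.ˈgit.to.

6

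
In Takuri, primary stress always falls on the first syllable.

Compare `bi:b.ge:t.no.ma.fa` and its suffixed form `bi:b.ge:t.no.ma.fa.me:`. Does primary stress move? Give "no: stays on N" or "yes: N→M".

Base `bi:b.ge:t.no.ma.fa` (5 syllables):
  The word has 5 syllables; the first syllable is syllable 1 (bi:b).
  → primary stress on syllable 1.
Suffixed `bi:b.ge:t.no.ma.fa.me:` (6 syllables):
  The word has 6 syllables; the first syllable is syllable 1 (bi:b).
  → primary stress on syllable 1.

no: stays on 1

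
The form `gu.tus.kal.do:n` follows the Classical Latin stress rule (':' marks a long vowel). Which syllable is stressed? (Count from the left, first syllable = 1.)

Classical Latin: stress the penult if heavy (long vowel or closed), else the antepenult.
Weights: 2 tus H, 3 kal H, 4 do:n H.
The penult (syllable 3, kal) is heavy, so it takes stress.
Stress on syllable 3: gu.tus.ˈkal.do:n.

3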